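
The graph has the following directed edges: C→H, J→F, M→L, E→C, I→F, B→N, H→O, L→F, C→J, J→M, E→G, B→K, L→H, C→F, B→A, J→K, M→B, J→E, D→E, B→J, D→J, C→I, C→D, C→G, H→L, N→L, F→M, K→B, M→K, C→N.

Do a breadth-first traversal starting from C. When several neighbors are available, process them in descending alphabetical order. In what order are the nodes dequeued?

C N J I H G F D L M K E O B A

Visit C; enqueue N, J, I, H, G, F, D → queue [N, J, I, H, G, F, D]
Visit N; enqueue L → queue [J, I, H, G, F, D, L]
Visit J; enqueue M, K, E → queue [I, H, G, F, D, L, M, K, E]
Visit I → queue [H, G, F, D, L, M, K, E]
Visit H; enqueue O → queue [G, F, D, L, M, K, E, O]
Visit G → queue [F, D, L, M, K, E, O]
Visit F → queue [D, L, M, K, E, O]
Visit D → queue [L, M, K, E, O]
Visit L → queue [M, K, E, O]
Visit M; enqueue B → queue [K, E, O, B]
Visit K → queue [E, O, B]
Visit E → queue [O, B]
Visit O → queue [B]
Visit B; enqueue A → queue [A]
Visit A → queue []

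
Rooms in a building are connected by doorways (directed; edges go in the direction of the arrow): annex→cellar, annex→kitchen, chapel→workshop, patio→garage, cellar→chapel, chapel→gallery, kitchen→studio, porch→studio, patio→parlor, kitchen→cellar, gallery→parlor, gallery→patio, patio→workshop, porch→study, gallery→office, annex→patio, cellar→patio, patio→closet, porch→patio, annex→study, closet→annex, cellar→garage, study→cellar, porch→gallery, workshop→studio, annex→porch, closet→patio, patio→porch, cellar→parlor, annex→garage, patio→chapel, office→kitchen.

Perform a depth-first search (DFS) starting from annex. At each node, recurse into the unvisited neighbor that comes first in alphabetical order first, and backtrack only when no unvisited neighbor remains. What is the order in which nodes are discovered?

Visit annex
annex → cellar
cellar → chapel
chapel → gallery
gallery → office
office → kitchen
kitchen → studio
gallery → parlor
gallery → patio
patio → closet
patio → garage
patio → porch
porch → study
patio → workshop

annex -> cellar -> chapel -> gallery -> office -> kitchen -> studio -> parlor -> patio -> closet -> garage -> porch -> study -> workshop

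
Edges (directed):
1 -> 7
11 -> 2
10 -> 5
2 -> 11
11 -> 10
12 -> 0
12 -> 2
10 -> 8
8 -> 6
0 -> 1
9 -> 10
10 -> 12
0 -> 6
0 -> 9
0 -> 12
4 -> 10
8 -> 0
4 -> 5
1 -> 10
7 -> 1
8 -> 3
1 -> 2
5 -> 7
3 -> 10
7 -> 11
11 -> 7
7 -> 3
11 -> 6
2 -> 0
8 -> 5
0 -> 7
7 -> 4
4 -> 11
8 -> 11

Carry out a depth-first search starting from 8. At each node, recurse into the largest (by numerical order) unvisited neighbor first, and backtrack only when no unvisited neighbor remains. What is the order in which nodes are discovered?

Visit 8
8 → 11
11 → 10
10 → 12
12 → 2
2 → 0
0 → 9
0 → 7
7 → 4
4 → 5
7 → 3
7 → 1
0 → 6

8 11 10 12 2 0 9 7 4 5 3 1 6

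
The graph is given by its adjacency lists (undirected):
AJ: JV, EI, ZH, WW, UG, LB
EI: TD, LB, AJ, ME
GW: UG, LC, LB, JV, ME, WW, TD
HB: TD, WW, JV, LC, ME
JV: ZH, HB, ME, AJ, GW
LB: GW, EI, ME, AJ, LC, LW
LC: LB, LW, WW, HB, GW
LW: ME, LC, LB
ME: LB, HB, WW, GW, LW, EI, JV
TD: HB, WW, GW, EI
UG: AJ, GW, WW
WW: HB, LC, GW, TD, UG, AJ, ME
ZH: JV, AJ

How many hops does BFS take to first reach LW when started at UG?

Level 0: UG
Level 1: AJ, GW, WW
Level 2: EI, HB, JV, LB, LC, ME, TD, ZH
Level 3: LW
LW first appears at level 3.

3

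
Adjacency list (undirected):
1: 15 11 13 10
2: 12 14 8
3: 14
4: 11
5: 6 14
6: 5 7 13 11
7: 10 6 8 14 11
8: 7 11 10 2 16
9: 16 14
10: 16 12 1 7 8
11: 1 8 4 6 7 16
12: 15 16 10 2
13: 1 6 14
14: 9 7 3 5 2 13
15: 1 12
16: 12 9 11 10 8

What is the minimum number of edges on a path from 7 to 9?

2

Level 0: 7
Level 1: 6, 8, 10, 11, 14
Level 2: 1, 2, 3, 4, 5, 9, 12, 13, 16
Level 3: 15
9 first appears at level 2.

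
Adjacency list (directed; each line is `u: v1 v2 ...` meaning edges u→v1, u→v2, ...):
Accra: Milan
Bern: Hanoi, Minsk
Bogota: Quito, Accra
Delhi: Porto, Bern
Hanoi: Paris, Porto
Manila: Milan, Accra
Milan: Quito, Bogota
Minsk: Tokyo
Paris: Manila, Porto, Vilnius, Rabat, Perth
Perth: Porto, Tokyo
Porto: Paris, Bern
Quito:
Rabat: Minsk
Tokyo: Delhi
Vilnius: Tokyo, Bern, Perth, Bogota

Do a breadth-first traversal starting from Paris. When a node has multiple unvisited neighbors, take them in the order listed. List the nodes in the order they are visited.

Visit Paris; enqueue Manila, Porto, Vilnius, Rabat, Perth → queue [Manila, Porto, Vilnius, Rabat, Perth]
Visit Manila; enqueue Milan, Accra → queue [Porto, Vilnius, Rabat, Perth, Milan, Accra]
Visit Porto; enqueue Bern → queue [Vilnius, Rabat, Perth, Milan, Accra, Bern]
Visit Vilnius; enqueue Tokyo, Bogota → queue [Rabat, Perth, Milan, Accra, Bern, Tokyo, Bogota]
Visit Rabat; enqueue Minsk → queue [Perth, Milan, Accra, Bern, Tokyo, Bogota, Minsk]
Visit Perth → queue [Milan, Accra, Bern, Tokyo, Bogota, Minsk]
Visit Milan; enqueue Quito → queue [Accra, Bern, Tokyo, Bogota, Minsk, Quito]
Visit Accra → queue [Bern, Tokyo, Bogota, Minsk, Quito]
Visit Bern; enqueue Hanoi → queue [Tokyo, Bogota, Minsk, Quito, Hanoi]
Visit Tokyo; enqueue Delhi → queue [Bogota, Minsk, Quito, Hanoi, Delhi]
Visit Bogota → queue [Minsk, Quito, Hanoi, Delhi]
Visit Minsk → queue [Quito, Hanoi, Delhi]
Visit Quito → queue [Hanoi, Delhi]
Visit Hanoi → queue [Delhi]
Visit Delhi → queue []

Paris → Manila → Porto → Vilnius → Rabat → Perth → Milan → Accra → Bern → Tokyo → Bogota → Minsk → Quito → Hanoi → Delhi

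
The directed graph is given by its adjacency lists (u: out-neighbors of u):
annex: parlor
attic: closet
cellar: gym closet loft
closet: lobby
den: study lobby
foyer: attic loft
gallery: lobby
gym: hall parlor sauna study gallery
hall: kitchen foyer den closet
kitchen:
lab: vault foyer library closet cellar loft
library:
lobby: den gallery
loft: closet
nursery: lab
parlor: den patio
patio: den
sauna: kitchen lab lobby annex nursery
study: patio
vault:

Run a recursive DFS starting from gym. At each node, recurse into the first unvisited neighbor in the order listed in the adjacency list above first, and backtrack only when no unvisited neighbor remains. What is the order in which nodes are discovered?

Visit gym
gym → hall
hall → kitchen
hall → foyer
foyer → attic
attic → closet
closet → lobby
lobby → den
den → study
study → patio
lobby → gallery
foyer → loft
gym → parlor
gym → sauna
sauna → lab
lab → vault
lab → library
lab → cellar
sauna → annex
sauna → nursery

gym, hall, kitchen, foyer, attic, closet, lobby, den, study, patio, gallery, loft, parlor, sauna, lab, vault, library, cellar, annex, nursery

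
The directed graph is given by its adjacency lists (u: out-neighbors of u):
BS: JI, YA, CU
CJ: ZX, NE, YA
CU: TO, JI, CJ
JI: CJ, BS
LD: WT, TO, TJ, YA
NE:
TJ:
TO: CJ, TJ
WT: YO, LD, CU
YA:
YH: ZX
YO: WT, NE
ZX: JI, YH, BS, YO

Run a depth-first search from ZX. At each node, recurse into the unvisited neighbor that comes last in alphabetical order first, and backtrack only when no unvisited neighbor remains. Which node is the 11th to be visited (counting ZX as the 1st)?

JI

Visit ZX
ZX → YO
YO → WT
WT → LD
LD → YA
LD → TO
TO → TJ
TO → CJ
CJ → NE
WT → CU
CU → JI
JI → BS
ZX → YH

Visit order: ZX, YO, WT, LD, YA, TO, TJ, CJ, NE, CU, JI, BS, YH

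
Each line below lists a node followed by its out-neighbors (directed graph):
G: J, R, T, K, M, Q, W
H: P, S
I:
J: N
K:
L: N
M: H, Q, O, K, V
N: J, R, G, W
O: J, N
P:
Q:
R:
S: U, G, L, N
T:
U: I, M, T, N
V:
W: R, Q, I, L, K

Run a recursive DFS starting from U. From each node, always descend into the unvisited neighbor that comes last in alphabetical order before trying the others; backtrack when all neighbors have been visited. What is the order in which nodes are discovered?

Visit U
U → T
U → N
N → W
W → R
W → Q
W → L
W → K
W → I
N → J
N → G
G → M
M → V
M → O
M → H
H → S
H → P

U -> T -> N -> W -> R -> Q -> L -> K -> I -> J -> G -> M -> V -> O -> H -> S -> P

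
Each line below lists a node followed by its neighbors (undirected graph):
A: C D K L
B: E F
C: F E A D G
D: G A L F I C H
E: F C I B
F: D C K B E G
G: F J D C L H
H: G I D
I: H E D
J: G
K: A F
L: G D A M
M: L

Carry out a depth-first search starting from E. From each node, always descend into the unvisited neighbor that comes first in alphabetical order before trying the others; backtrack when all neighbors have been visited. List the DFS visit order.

Visit E
E → B
B → F
F → C
C → A
A → D
D → G
G → H
H → I
G → J
G → L
L → M
A → K

E -> B -> F -> C -> A -> D -> G -> H -> I -> J -> L -> M -> K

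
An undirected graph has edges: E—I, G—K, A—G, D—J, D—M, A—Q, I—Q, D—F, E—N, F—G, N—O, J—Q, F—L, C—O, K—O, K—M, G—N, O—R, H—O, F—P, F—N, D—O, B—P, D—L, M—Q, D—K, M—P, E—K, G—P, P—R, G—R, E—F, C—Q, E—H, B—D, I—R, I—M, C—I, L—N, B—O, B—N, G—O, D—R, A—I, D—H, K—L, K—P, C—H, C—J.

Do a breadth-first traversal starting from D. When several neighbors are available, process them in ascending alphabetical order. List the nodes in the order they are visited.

Visit D; enqueue B, F, H, J, K, L, M, O, R → queue [B, F, H, J, K, L, M, O, R]
Visit B; enqueue N, P → queue [F, H, J, K, L, M, O, R, N, P]
Visit F; enqueue E, G → queue [H, J, K, L, M, O, R, N, P, E, G]
Visit H; enqueue C → queue [J, K, L, M, O, R, N, P, E, G, C]
Visit J; enqueue Q → queue [K, L, M, O, R, N, P, E, G, C, Q]
Visit K → queue [L, M, O, R, N, P, E, G, C, Q]
Visit L → queue [M, O, R, N, P, E, G, C, Q]
Visit M; enqueue I → queue [O, R, N, P, E, G, C, Q, I]
Visit O → queue [R, N, P, E, G, C, Q, I]
Visit R → queue [N, P, E, G, C, Q, I]
Visit N → queue [P, E, G, C, Q, I]
Visit P → queue [E, G, C, Q, I]
Visit E → queue [G, C, Q, I]
Visit G; enqueue A → queue [C, Q, I, A]
Visit C → queue [Q, I, A]
Visit Q → queue [I, A]
Visit I → queue [A]
Visit A → queue []

D → B → F → H → J → K → L → M → O → R → N → P → E → G → C → Q → I → A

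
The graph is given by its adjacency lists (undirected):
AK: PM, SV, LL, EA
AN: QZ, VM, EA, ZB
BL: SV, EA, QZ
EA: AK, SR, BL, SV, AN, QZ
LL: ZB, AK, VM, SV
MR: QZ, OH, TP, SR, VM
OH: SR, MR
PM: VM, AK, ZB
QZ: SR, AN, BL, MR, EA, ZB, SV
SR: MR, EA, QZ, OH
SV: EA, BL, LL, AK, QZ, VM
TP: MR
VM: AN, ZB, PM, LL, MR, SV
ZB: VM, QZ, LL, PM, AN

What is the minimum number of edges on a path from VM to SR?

2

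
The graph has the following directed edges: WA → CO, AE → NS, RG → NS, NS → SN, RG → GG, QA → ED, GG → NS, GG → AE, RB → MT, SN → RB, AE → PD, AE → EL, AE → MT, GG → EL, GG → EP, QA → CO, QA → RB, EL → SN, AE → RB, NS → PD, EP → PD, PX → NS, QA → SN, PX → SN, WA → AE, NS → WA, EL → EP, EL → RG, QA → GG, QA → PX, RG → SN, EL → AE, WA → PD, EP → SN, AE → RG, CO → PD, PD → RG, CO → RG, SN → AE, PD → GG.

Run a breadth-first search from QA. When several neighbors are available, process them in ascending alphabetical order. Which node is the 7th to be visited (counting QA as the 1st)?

SN

Visit QA; enqueue CO, ED, GG, PX, RB, SN → queue [CO, ED, GG, PX, RB, SN]
Visit CO; enqueue PD, RG → queue [ED, GG, PX, RB, SN, PD, RG]
Visit ED → queue [GG, PX, RB, SN, PD, RG]
Visit GG; enqueue AE, EL, EP, NS → queue [PX, RB, SN, PD, RG, AE, EL, EP, NS]
Visit PX → queue [RB, SN, PD, RG, AE, EL, EP, NS]
Visit RB; enqueue MT → queue [SN, PD, RG, AE, EL, EP, NS, MT]
Visit SN → queue [PD, RG, AE, EL, EP, NS, MT]
Visit PD → queue [RG, AE, EL, EP, NS, MT]
Visit RG → queue [AE, EL, EP, NS, MT]
Visit AE → queue [EL, EP, NS, MT]
Visit EL → queue [EP, NS, MT]
Visit EP → queue [NS, MT]
Visit NS; enqueue WA → queue [MT, WA]
Visit MT → queue [WA]
Visit WA → queue []

Visit order: QA, CO, ED, GG, PX, RB, SN, PD, RG, AE, EL, EP, NS, MT, WA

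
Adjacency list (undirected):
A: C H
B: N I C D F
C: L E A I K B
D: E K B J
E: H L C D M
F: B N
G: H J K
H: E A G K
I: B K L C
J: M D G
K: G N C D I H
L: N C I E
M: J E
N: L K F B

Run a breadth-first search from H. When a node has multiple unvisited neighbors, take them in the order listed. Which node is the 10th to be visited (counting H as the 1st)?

Visit H; enqueue E, A, G, K → queue [E, A, G, K]
Visit E; enqueue L, C, D, M → queue [A, G, K, L, C, D, M]
Visit A → queue [G, K, L, C, D, M]
Visit G; enqueue J → queue [K, L, C, D, M, J]
Visit K; enqueue N, I → queue [L, C, D, M, J, N, I]
Visit L → queue [C, D, M, J, N, I]
Visit C; enqueue B → queue [D, M, J, N, I, B]
Visit D → queue [M, J, N, I, B]
Visit M → queue [J, N, I, B]
Visit J → queue [N, I, B]
Visit N; enqueue F → queue [I, B, F]
Visit I → queue [B, F]
Visit B → queue [F]
Visit F → queue []

Visit order: H, E, A, G, K, L, C, D, M, J, N, I, B, F

J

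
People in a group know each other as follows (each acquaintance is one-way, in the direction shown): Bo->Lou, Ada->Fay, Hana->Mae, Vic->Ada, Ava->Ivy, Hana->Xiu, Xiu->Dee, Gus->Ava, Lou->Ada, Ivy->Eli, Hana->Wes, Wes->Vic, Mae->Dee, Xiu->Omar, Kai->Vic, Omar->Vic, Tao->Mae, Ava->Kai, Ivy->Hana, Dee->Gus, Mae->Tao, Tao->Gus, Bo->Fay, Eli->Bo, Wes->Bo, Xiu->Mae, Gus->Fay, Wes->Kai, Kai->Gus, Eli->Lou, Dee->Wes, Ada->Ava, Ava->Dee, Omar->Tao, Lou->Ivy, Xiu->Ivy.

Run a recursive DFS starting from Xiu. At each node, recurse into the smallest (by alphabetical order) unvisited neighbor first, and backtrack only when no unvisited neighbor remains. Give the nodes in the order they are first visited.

Visit Xiu
Xiu → Dee
Dee → Gus
Gus → Ava
Ava → Ivy
Ivy → Eli
Eli → Bo
Bo → Fay
Bo → Lou
Lou → Ada
Ivy → Hana
Hana → Mae
Mae → Tao
Hana → Wes
Wes → Kai
Kai → Vic
Xiu → Omar

Xiu -> Dee -> Gus -> Ava -> Ivy -> Eli -> Bo -> Fay -> Lou -> Ada -> Hana -> Mae -> Tao -> Wes -> Kai -> Vic -> Omar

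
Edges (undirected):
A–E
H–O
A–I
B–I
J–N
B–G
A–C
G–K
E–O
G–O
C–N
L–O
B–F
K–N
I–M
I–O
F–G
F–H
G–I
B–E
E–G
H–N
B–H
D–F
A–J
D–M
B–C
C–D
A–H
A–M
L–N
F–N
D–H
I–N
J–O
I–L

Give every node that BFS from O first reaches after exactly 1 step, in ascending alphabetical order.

Level 0: O
Level 1: E, G, H, I, J, L
Level 2: A, B, D, F, K, M, N
Level 3: C

E, G, H, I, J, L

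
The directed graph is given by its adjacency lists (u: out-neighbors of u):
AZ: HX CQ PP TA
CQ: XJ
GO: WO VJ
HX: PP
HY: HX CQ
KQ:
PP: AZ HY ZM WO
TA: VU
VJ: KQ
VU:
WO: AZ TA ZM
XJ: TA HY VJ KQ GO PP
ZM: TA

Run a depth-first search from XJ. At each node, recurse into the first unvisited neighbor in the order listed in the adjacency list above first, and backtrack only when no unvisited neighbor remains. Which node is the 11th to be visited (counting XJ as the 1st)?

Visit XJ
XJ → TA
TA → VU
XJ → HY
HY → HX
HX → PP
PP → AZ
AZ → CQ
PP → ZM
PP → WO
XJ → VJ
VJ → KQ
XJ → GO

Visit order: XJ, TA, VU, HY, HX, PP, AZ, CQ, ZM, WO, VJ, KQ, GO

VJ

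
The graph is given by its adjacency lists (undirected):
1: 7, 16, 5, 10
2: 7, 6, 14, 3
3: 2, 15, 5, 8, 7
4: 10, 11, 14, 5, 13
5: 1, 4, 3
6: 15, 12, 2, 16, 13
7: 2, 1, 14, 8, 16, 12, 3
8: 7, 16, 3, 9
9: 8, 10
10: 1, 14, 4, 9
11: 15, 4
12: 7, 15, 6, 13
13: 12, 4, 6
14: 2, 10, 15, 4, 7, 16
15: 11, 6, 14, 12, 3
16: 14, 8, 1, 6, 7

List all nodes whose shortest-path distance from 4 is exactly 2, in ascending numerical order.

1, 2, 3, 6, 7, 9, 12, 15, 16

Level 0: 4
Level 1: 5, 10, 11, 13, 14
Level 2: 1, 2, 3, 6, 7, 9, 12, 15, 16
Level 3: 8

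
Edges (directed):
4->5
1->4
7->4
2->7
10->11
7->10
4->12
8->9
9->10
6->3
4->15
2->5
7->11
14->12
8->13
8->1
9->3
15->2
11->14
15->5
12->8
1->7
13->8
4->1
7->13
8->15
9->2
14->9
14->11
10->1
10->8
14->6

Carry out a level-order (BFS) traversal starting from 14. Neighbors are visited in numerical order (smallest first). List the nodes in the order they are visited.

Visit 14; enqueue 6, 9, 11, 12 → queue [6, 9, 11, 12]
Visit 6; enqueue 3 → queue [9, 11, 12, 3]
Visit 9; enqueue 2, 10 → queue [11, 12, 3, 2, 10]
Visit 11 → queue [12, 3, 2, 10]
Visit 12; enqueue 8 → queue [3, 2, 10, 8]
Visit 3 → queue [2, 10, 8]
Visit 2; enqueue 5, 7 → queue [10, 8, 5, 7]
Visit 10; enqueue 1 → queue [8, 5, 7, 1]
Visit 8; enqueue 13, 15 → queue [5, 7, 1, 13, 15]
Visit 5 → queue [7, 1, 13, 15]
Visit 7; enqueue 4 → queue [1, 13, 15, 4]
Visit 1 → queue [13, 15, 4]
Visit 13 → queue [15, 4]
Visit 15 → queue [4]
Visit 4 → queue []

14 6 9 11 12 3 2 10 8 5 7 1 13 15 4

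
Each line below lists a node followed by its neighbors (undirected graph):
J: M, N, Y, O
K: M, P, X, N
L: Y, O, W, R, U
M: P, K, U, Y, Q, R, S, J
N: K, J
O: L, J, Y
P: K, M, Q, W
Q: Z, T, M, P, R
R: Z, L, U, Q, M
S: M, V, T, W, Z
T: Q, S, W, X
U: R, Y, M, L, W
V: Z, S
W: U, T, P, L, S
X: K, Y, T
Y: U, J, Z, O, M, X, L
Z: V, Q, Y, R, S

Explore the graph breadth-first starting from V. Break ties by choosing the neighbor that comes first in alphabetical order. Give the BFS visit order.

Visit V; enqueue S, Z → queue [S, Z]
Visit S; enqueue M, T, W → queue [Z, M, T, W]
Visit Z; enqueue Q, R, Y → queue [M, T, W, Q, R, Y]
Visit M; enqueue J, K, P, U → queue [T, W, Q, R, Y, J, K, P, U]
Visit T; enqueue X → queue [W, Q, R, Y, J, K, P, U, X]
Visit W; enqueue L → queue [Q, R, Y, J, K, P, U, X, L]
Visit Q → queue [R, Y, J, K, P, U, X, L]
Visit R → queue [Y, J, K, P, U, X, L]
Visit Y; enqueue O → queue [J, K, P, U, X, L, O]
Visit J; enqueue N → queue [K, P, U, X, L, O, N]
Visit K → queue [P, U, X, L, O, N]
Visit P → queue [U, X, L, O, N]
Visit U → queue [X, L, O, N]
Visit X → queue [L, O, N]
Visit L → queue [O, N]
Visit O → queue [N]
Visit N → queue []

V -> S -> Z -> M -> T -> W -> Q -> R -> Y -> J -> K -> P -> U -> X -> L -> O -> N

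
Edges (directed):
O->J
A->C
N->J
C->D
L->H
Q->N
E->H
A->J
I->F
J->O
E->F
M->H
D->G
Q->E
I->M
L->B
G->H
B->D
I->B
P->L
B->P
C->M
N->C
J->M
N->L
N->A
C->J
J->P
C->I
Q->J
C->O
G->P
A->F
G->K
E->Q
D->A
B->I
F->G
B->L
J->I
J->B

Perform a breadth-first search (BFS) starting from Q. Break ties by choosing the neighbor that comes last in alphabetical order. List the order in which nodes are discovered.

Visit Q; enqueue N, J, E → queue [N, J, E]
Visit N; enqueue L, C, A → queue [J, E, L, C, A]
Visit J; enqueue P, O, M, I, B → queue [E, L, C, A, P, O, M, I, B]
Visit E; enqueue H, F → queue [L, C, A, P, O, M, I, B, H, F]
Visit L → queue [C, A, P, O, M, I, B, H, F]
Visit C; enqueue D → queue [A, P, O, M, I, B, H, F, D]
Visit A → queue [P, O, M, I, B, H, F, D]
Visit P → queue [O, M, I, B, H, F, D]
Visit O → queue [M, I, B, H, F, D]
Visit M → queue [I, B, H, F, D]
Visit I → queue [B, H, F, D]
Visit B → queue [H, F, D]
Visit H → queue [F, D]
Visit F; enqueue G → queue [D, G]
Visit D → queue [G]
Visit G; enqueue K → queue [K]
Visit K → queue []

Q N J E L C A P O M I B H F D G K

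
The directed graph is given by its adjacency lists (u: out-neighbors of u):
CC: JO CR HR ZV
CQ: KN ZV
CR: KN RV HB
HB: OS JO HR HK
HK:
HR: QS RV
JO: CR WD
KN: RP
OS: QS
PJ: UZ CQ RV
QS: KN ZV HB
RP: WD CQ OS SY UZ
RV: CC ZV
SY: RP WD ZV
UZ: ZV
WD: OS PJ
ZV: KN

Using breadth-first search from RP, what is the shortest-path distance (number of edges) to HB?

Level 0: RP
Level 1: CQ, OS, SY, UZ, WD
Level 2: KN, PJ, QS, ZV
Level 3: HB, RV
Level 4: CC, HK, HR, JO
Level 5: CR
HB first appears at level 3.

3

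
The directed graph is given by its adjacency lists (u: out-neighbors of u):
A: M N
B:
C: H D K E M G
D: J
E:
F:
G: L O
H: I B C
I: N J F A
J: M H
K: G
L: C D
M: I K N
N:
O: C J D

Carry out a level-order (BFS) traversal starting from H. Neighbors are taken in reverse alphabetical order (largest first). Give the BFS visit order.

Visit H; enqueue I, C, B → queue [I, C, B]
Visit I; enqueue N, J, F, A → queue [C, B, N, J, F, A]
Visit C; enqueue M, K, G, E, D → queue [B, N, J, F, A, M, K, G, E, D]
Visit B → queue [N, J, F, A, M, K, G, E, D]
Visit N → queue [J, F, A, M, K, G, E, D]
Visit J → queue [F, A, M, K, G, E, D]
Visit F → queue [A, M, K, G, E, D]
Visit A → queue [M, K, G, E, D]
Visit M → queue [K, G, E, D]
Visit K → queue [G, E, D]
Visit G; enqueue O, L → queue [E, D, O, L]
Visit E → queue [D, O, L]
Visit D → queue [O, L]
Visit O → queue [L]
Visit L → queue []

H, I, C, B, N, J, F, A, M, K, G, E, D, O, L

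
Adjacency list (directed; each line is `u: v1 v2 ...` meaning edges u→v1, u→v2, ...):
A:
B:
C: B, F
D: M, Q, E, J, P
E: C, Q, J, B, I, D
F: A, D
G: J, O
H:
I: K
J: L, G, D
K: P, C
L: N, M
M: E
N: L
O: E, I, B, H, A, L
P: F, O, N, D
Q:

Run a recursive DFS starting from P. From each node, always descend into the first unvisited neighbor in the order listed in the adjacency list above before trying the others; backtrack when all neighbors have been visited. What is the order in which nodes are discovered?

P, F, A, D, M, E, C, B, Q, J, L, N, G, O, I, K, H

Visit P
P → F
F → A
F → D
D → M
M → E
E → C
C → B
E → Q
E → J
J → L
L → N
J → G
G → O
O → I
I → K
O → H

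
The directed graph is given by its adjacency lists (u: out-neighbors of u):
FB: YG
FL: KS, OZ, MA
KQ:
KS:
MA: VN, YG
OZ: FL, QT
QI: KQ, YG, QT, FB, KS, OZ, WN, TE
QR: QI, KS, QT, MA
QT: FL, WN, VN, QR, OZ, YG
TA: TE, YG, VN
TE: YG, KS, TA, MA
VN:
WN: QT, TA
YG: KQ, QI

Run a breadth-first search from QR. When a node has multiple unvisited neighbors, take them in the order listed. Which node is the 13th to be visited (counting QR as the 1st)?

VN

Visit QR; enqueue QI, KS, QT, MA → queue [QI, KS, QT, MA]
Visit QI; enqueue KQ, YG, FB, OZ, WN, TE → queue [KS, QT, MA, KQ, YG, FB, OZ, WN, TE]
Visit KS → queue [QT, MA, KQ, YG, FB, OZ, WN, TE]
Visit QT; enqueue FL, VN → queue [MA, KQ, YG, FB, OZ, WN, TE, FL, VN]
Visit MA → queue [KQ, YG, FB, OZ, WN, TE, FL, VN]
Visit KQ → queue [YG, FB, OZ, WN, TE, FL, VN]
Visit YG → queue [FB, OZ, WN, TE, FL, VN]
Visit FB → queue [OZ, WN, TE, FL, VN]
Visit OZ → queue [WN, TE, FL, VN]
Visit WN; enqueue TA → queue [TE, FL, VN, TA]
Visit TE → queue [FL, VN, TA]
Visit FL → queue [VN, TA]
Visit VN → queue [TA]
Visit TA → queue []

Visit order: QR, QI, KS, QT, MA, KQ, YG, FB, OZ, WN, TE, FL, VN, TA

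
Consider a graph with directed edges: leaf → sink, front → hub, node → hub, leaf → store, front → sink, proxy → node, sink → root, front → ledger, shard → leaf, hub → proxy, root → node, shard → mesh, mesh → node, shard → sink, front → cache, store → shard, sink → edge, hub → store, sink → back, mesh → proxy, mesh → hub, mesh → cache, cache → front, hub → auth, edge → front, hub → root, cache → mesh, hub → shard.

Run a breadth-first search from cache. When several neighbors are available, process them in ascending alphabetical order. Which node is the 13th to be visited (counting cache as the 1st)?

back

Visit cache; enqueue front, mesh → queue [front, mesh]
Visit front; enqueue hub, ledger, sink → queue [mesh, hub, ledger, sink]
Visit mesh; enqueue node, proxy → queue [hub, ledger, sink, node, proxy]
Visit hub; enqueue auth, root, shard, store → queue [ledger, sink, node, proxy, auth, root, shard, store]
Visit ledger → queue [sink, node, proxy, auth, root, shard, store]
Visit sink; enqueue back, edge → queue [node, proxy, auth, root, shard, store, back, edge]
Visit node → queue [proxy, auth, root, shard, store, back, edge]
Visit proxy → queue [auth, root, shard, store, back, edge]
Visit auth → queue [root, shard, store, back, edge]
Visit root → queue [shard, store, back, edge]
Visit shard; enqueue leaf → queue [store, back, edge, leaf]
Visit store → queue [back, edge, leaf]
Visit back → queue [edge, leaf]
Visit edge → queue [leaf]
Visit leaf → queue []

Visit order: cache, front, mesh, hub, ledger, sink, node, proxy, auth, root, shard, store, back, edge, leaf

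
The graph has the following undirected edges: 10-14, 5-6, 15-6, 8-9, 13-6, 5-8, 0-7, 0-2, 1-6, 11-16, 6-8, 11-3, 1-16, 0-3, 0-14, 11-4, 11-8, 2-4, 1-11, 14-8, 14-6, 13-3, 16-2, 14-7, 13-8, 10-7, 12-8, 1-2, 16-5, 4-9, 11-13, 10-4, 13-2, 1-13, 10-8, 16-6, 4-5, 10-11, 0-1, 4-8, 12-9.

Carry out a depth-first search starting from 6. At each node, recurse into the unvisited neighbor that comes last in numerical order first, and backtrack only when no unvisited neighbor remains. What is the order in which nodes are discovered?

Visit 6
6 → 16
16 → 11
11 → 13
13 → 8
8 → 14
14 → 10
10 → 7
7 → 0
0 → 3
0 → 2
2 → 4
4 → 9
9 → 12
4 → 5
2 → 1
6 → 15

6 -> 16 -> 11 -> 13 -> 8 -> 14 -> 10 -> 7 -> 0 -> 3 -> 2 -> 4 -> 9 -> 12 -> 5 -> 1 -> 15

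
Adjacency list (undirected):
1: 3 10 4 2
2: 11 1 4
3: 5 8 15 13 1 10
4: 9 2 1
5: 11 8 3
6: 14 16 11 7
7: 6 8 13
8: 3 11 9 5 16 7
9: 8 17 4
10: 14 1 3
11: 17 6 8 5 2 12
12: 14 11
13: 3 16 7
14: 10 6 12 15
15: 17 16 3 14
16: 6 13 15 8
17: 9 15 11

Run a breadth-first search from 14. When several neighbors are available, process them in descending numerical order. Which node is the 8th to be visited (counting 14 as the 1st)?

Visit 14; enqueue 15, 12, 10, 6 → queue [15, 12, 10, 6]
Visit 15; enqueue 17, 16, 3 → queue [12, 10, 6, 17, 16, 3]
Visit 12; enqueue 11 → queue [10, 6, 17, 16, 3, 11]
Visit 10; enqueue 1 → queue [6, 17, 16, 3, 11, 1]
Visit 6; enqueue 7 → queue [17, 16, 3, 11, 1, 7]
Visit 17; enqueue 9 → queue [16, 3, 11, 1, 7, 9]
Visit 16; enqueue 13, 8 → queue [3, 11, 1, 7, 9, 13, 8]
Visit 3; enqueue 5 → queue [11, 1, 7, 9, 13, 8, 5]
Visit 11; enqueue 2 → queue [1, 7, 9, 13, 8, 5, 2]
Visit 1; enqueue 4 → queue [7, 9, 13, 8, 5, 2, 4]
Visit 7 → queue [9, 13, 8, 5, 2, 4]
Visit 9 → queue [13, 8, 5, 2, 4]
Visit 13 → queue [8, 5, 2, 4]
Visit 8 → queue [5, 2, 4]
Visit 5 → queue [2, 4]
Visit 2 → queue [4]
Visit 4 → queue []

Visit order: 14, 15, 12, 10, 6, 17, 16, 3, 11, 1, 7, 9, 13, 8, 5, 2, 4

3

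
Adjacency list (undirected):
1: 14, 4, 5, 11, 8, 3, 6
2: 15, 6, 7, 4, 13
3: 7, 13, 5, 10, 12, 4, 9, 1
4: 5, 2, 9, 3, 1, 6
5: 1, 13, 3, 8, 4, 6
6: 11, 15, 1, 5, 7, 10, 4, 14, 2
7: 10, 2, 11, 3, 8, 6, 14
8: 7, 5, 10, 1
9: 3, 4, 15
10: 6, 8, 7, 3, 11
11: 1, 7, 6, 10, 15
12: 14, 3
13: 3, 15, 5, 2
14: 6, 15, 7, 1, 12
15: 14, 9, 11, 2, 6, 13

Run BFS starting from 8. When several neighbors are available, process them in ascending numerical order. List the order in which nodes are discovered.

8 → 1 → 5 → 7 → 10 → 3 → 4 → 6 → 11 → 14 → 13 → 2 → 9 → 12 → 15

Visit 8; enqueue 1, 5, 7, 10 → queue [1, 5, 7, 10]
Visit 1; enqueue 3, 4, 6, 11, 14 → queue [5, 7, 10, 3, 4, 6, 11, 14]
Visit 5; enqueue 13 → queue [7, 10, 3, 4, 6, 11, 14, 13]
Visit 7; enqueue 2 → queue [10, 3, 4, 6, 11, 14, 13, 2]
Visit 10 → queue [3, 4, 6, 11, 14, 13, 2]
Visit 3; enqueue 9, 12 → queue [4, 6, 11, 14, 13, 2, 9, 12]
Visit 4 → queue [6, 11, 14, 13, 2, 9, 12]
Visit 6; enqueue 15 → queue [11, 14, 13, 2, 9, 12, 15]
Visit 11 → queue [14, 13, 2, 9, 12, 15]
Visit 14 → queue [13, 2, 9, 12, 15]
Visit 13 → queue [2, 9, 12, 15]
Visit 2 → queue [9, 12, 15]
Visit 9 → queue [12, 15]
Visit 12 → queue [15]
Visit 15 → queue []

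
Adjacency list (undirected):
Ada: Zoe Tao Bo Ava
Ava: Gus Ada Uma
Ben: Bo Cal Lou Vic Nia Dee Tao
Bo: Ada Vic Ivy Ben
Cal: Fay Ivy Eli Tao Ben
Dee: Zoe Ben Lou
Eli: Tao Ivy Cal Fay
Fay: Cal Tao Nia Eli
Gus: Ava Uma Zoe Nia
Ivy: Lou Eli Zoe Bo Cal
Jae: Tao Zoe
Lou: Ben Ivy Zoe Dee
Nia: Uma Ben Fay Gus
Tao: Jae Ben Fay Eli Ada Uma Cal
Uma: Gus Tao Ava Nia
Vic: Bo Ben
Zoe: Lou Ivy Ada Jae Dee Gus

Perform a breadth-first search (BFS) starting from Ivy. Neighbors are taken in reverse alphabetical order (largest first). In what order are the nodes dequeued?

Ivy Zoe Lou Eli Cal Bo Jae Gus Dee Ada Ben Tao Fay Vic Uma Nia Ava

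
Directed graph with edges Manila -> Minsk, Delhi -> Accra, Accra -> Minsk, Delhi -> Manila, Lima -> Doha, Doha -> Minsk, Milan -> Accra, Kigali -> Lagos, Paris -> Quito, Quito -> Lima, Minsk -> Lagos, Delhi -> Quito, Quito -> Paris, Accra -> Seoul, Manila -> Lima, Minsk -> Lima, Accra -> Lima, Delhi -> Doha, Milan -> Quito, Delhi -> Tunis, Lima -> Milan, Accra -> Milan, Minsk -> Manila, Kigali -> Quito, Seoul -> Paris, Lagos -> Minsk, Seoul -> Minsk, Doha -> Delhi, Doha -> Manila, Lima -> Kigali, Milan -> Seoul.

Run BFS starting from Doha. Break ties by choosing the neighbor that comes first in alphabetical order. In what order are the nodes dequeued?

Doha, Delhi, Manila, Minsk, Accra, Quito, Tunis, Lima, Lagos, Milan, Seoul, Paris, Kigali

Visit Doha; enqueue Delhi, Manila, Minsk → queue [Delhi, Manila, Minsk]
Visit Delhi; enqueue Accra, Quito, Tunis → queue [Manila, Minsk, Accra, Quito, Tunis]
Visit Manila; enqueue Lima → queue [Minsk, Accra, Quito, Tunis, Lima]
Visit Minsk; enqueue Lagos → queue [Accra, Quito, Tunis, Lima, Lagos]
Visit Accra; enqueue Milan, Seoul → queue [Quito, Tunis, Lima, Lagos, Milan, Seoul]
Visit Quito; enqueue Paris → queue [Tunis, Lima, Lagos, Milan, Seoul, Paris]
Visit Tunis → queue [Lima, Lagos, Milan, Seoul, Paris]
Visit Lima; enqueue Kigali → queue [Lagos, Milan, Seoul, Paris, Kigali]
Visit Lagos → queue [Milan, Seoul, Paris, Kigali]
Visit Milan → queue [Seoul, Paris, Kigali]
Visit Seoul → queue [Paris, Kigali]
Visit Paris → queue [Kigali]
Visit Kigali → queue []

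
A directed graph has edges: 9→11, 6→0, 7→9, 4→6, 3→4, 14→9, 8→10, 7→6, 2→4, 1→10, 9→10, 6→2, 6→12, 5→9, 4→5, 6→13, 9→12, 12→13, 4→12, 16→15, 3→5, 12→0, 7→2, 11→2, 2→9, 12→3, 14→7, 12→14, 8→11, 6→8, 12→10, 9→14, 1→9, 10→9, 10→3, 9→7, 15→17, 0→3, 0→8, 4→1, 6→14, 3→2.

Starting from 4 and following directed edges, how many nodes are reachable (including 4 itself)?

15

BFS from 4 visits: 4, 12, 6, 5, 1, 14, 13, 10, 3, 0, 8, 2, 9, 7, 11
Reachable nodes: 15 of 18 total.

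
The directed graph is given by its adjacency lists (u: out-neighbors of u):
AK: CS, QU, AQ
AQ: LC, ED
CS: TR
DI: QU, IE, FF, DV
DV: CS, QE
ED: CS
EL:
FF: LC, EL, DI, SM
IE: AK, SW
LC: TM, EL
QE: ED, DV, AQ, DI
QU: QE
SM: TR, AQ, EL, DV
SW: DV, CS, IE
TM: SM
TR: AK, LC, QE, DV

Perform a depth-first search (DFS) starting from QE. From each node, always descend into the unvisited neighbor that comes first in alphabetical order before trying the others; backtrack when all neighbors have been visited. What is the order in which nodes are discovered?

QE → AQ → ED → CS → TR → AK → QU → DV → LC → EL → TM → SM → DI → FF → IE → SW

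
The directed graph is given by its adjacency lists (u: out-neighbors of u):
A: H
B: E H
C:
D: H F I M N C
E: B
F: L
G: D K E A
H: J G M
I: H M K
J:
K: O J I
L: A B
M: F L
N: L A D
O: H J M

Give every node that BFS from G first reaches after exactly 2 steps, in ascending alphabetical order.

Level 0: G
Level 1: A, D, E, K
Level 2: B, C, F, H, I, J, M, N, O
Level 3: L

B, C, F, H, I, J, M, N, O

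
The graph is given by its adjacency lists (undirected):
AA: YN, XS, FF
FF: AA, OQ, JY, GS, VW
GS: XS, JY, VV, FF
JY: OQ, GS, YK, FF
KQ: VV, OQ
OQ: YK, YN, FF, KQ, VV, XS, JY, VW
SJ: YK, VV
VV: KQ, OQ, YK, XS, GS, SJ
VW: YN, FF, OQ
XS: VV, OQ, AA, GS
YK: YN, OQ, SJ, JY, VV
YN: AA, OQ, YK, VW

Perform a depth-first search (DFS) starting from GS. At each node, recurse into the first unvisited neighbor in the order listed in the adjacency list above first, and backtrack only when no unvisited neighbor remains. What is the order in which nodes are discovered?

GS -> XS -> VV -> KQ -> OQ -> YK -> YN -> AA -> FF -> JY -> VW -> SJ

Visit GS
GS → XS
XS → VV
VV → KQ
KQ → OQ
OQ → YK
YK → YN
YN → AA
AA → FF
FF → JY
FF → VW
YK → SJ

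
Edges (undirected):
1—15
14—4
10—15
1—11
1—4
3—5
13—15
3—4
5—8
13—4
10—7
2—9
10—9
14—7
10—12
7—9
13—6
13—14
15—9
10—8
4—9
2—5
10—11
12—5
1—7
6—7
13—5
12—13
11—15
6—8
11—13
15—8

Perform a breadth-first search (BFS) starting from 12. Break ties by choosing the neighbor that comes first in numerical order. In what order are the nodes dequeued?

12, 5, 10, 13, 2, 3, 8, 7, 9, 11, 15, 4, 6, 14, 1

Visit 12; enqueue 5, 10, 13 → queue [5, 10, 13]
Visit 5; enqueue 2, 3, 8 → queue [10, 13, 2, 3, 8]
Visit 10; enqueue 7, 9, 11, 15 → queue [13, 2, 3, 8, 7, 9, 11, 15]
Visit 13; enqueue 4, 6, 14 → queue [2, 3, 8, 7, 9, 11, 15, 4, 6, 14]
Visit 2 → queue [3, 8, 7, 9, 11, 15, 4, 6, 14]
Visit 3 → queue [8, 7, 9, 11, 15, 4, 6, 14]
Visit 8 → queue [7, 9, 11, 15, 4, 6, 14]
Visit 7; enqueue 1 → queue [9, 11, 15, 4, 6, 14, 1]
Visit 9 → queue [11, 15, 4, 6, 14, 1]
Visit 11 → queue [15, 4, 6, 14, 1]
Visit 15 → queue [4, 6, 14, 1]
Visit 4 → queue [6, 14, 1]
Visit 6 → queue [14, 1]
Visit 14 → queue [1]
Visit 1 → queue []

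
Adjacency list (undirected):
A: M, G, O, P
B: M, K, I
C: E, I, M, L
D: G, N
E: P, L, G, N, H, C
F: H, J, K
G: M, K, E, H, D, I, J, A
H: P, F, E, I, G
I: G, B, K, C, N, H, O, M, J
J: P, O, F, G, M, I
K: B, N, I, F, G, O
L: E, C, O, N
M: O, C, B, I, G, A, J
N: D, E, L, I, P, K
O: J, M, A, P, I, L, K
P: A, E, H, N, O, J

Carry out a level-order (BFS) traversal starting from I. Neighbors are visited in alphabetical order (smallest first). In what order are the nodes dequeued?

Visit I; enqueue B, C, G, H, J, K, M, N, O → queue [B, C, G, H, J, K, M, N, O]
Visit B → queue [C, G, H, J, K, M, N, O]
Visit C; enqueue E, L → queue [G, H, J, K, M, N, O, E, L]
Visit G; enqueue A, D → queue [H, J, K, M, N, O, E, L, A, D]
Visit H; enqueue F, P → queue [J, K, M, N, O, E, L, A, D, F, P]
Visit J → queue [K, M, N, O, E, L, A, D, F, P]
Visit K → queue [M, N, O, E, L, A, D, F, P]
Visit M → queue [N, O, E, L, A, D, F, P]
Visit N → queue [O, E, L, A, D, F, P]
Visit O → queue [E, L, A, D, F, P]
Visit E → queue [L, A, D, F, P]
Visit L → queue [A, D, F, P]
Visit A → queue [D, F, P]
Visit D → queue [F, P]
Visit F → queue [P]
Visit P → queue []

I, B, C, G, H, J, K, M, N, O, E, L, A, D, F, P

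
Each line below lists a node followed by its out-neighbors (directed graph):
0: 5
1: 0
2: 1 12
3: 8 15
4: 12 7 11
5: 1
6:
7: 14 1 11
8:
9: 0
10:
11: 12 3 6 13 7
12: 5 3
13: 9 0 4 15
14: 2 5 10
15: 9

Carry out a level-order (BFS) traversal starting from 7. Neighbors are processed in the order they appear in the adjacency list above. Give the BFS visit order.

7 -> 14 -> 1 -> 11 -> 2 -> 5 -> 10 -> 0 -> 12 -> 3 -> 6 -> 13 -> 8 -> 15 -> 9 -> 4

Visit 7; enqueue 14, 1, 11 → queue [14, 1, 11]
Visit 14; enqueue 2, 5, 10 → queue [1, 11, 2, 5, 10]
Visit 1; enqueue 0 → queue [11, 2, 5, 10, 0]
Visit 11; enqueue 12, 3, 6, 13 → queue [2, 5, 10, 0, 12, 3, 6, 13]
Visit 2 → queue [5, 10, 0, 12, 3, 6, 13]
Visit 5 → queue [10, 0, 12, 3, 6, 13]
Visit 10 → queue [0, 12, 3, 6, 13]
Visit 0 → queue [12, 3, 6, 13]
Visit 12 → queue [3, 6, 13]
Visit 3; enqueue 8, 15 → queue [6, 13, 8, 15]
Visit 6 → queue [13, 8, 15]
Visit 13; enqueue 9, 4 → queue [8, 15, 9, 4]
Visit 8 → queue [15, 9, 4]
Visit 15 → queue [9, 4]
Visit 9 → queue [4]
Visit 4 → queue []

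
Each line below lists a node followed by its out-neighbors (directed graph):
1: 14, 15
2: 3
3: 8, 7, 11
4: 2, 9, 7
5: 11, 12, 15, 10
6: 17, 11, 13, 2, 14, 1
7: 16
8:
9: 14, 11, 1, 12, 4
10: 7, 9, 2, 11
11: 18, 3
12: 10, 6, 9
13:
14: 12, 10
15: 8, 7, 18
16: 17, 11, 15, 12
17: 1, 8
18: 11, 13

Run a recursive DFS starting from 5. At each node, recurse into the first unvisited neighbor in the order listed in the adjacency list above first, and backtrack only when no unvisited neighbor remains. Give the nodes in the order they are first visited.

Visit 5
5 → 11
11 → 18
18 → 13
11 → 3
3 → 8
3 → 7
7 → 16
16 → 17
17 → 1
1 → 14
14 → 12
12 → 10
10 → 9
9 → 4
4 → 2
12 → 6
1 → 15

5, 11, 18, 13, 3, 8, 7, 16, 17, 1, 14, 12, 10, 9, 4, 2, 6, 15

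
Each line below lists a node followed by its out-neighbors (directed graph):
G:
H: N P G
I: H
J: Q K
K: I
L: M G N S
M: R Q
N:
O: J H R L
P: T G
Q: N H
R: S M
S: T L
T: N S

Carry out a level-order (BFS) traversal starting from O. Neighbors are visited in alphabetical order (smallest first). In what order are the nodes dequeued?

Visit O; enqueue H, J, L, R → queue [H, J, L, R]
Visit H; enqueue G, N, P → queue [J, L, R, G, N, P]
Visit J; enqueue K, Q → queue [L, R, G, N, P, K, Q]
Visit L; enqueue M, S → queue [R, G, N, P, K, Q, M, S]
Visit R → queue [G, N, P, K, Q, M, S]
Visit G → queue [N, P, K, Q, M, S]
Visit N → queue [P, K, Q, M, S]
Visit P; enqueue T → queue [K, Q, M, S, T]
Visit K; enqueue I → queue [Q, M, S, T, I]
Visit Q → queue [M, S, T, I]
Visit M → queue [S, T, I]
Visit S → queue [T, I]
Visit T → queue [I]
Visit I → queue []

O, H, J, L, R, G, N, P, K, Q, M, S, T, I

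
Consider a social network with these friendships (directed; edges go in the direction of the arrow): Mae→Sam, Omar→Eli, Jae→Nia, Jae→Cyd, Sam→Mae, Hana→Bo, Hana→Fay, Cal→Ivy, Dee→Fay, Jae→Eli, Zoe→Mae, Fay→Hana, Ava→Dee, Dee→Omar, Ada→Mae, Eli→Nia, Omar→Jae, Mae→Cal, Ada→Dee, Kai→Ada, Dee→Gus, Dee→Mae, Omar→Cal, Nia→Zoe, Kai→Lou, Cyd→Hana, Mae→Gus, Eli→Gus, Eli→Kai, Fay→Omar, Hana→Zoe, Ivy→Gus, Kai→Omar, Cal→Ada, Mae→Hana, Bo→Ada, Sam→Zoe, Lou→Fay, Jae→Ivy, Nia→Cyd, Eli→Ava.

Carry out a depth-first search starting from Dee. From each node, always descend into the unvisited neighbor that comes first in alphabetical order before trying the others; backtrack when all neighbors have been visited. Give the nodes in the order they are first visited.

Visit Dee
Dee → Fay
Fay → Hana
Hana → Bo
Bo → Ada
Ada → Mae
Mae → Cal
Cal → Ivy
Ivy → Gus
Mae → Sam
Sam → Zoe
Fay → Omar
Omar → Eli
Eli → Ava
Eli → Kai
Kai → Lou
Eli → Nia
Nia → Cyd
Omar → Jae

Dee Fay Hana Bo Ada Mae Cal Ivy Gus Sam Zoe Omar Eli Ava Kai Lou Nia Cyd Jae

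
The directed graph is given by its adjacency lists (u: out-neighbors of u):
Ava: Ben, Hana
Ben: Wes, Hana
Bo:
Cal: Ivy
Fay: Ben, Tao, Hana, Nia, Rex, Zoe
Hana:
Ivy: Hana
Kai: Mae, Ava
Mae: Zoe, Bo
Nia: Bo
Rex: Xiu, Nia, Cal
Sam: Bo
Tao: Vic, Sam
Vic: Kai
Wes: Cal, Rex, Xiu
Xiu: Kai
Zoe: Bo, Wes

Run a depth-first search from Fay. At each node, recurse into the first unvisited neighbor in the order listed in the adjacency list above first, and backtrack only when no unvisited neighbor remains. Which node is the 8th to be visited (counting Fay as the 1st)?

Xiu

Visit Fay
Fay → Ben
Ben → Wes
Wes → Cal
Cal → Ivy
Ivy → Hana
Wes → Rex
Rex → Xiu
Xiu → Kai
Kai → Mae
Mae → Zoe
Zoe → Bo
Kai → Ava
Rex → Nia
Fay → Tao
Tao → Vic
Tao → Sam

Visit order: Fay, Ben, Wes, Cal, Ivy, Hana, Rex, Xiu, Kai, Mae, Zoe, Bo, Ava, Nia, Tao, Vic, Sam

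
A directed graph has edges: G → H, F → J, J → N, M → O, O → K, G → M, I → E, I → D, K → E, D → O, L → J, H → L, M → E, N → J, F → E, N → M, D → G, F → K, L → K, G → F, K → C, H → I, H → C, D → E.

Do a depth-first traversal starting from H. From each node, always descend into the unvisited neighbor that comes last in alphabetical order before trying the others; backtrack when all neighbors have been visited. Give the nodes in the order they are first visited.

Visit H
H → L
L → K
K → E
K → C
L → J
J → N
N → M
M → O
H → I
I → D
D → G
G → F

H L K E C J N M O I D G F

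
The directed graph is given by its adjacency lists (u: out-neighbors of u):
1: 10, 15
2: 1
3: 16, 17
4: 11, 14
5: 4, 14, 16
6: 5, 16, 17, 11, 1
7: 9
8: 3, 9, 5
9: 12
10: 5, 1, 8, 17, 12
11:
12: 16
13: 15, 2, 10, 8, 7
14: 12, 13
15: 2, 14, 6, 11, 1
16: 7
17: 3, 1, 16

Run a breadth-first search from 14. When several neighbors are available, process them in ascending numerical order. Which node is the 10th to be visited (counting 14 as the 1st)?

Visit 14; enqueue 12, 13 → queue [12, 13]
Visit 12; enqueue 16 → queue [13, 16]
Visit 13; enqueue 2, 7, 8, 10, 15 → queue [16, 2, 7, 8, 10, 15]
Visit 16 → queue [2, 7, 8, 10, 15]
Visit 2; enqueue 1 → queue [7, 8, 10, 15, 1]
Visit 7; enqueue 9 → queue [8, 10, 15, 1, 9]
Visit 8; enqueue 3, 5 → queue [10, 15, 1, 9, 3, 5]
Visit 10; enqueue 17 → queue [15, 1, 9, 3, 5, 17]
Visit 15; enqueue 6, 11 → queue [1, 9, 3, 5, 17, 6, 11]
Visit 1 → queue [9, 3, 5, 17, 6, 11]
Visit 9 → queue [3, 5, 17, 6, 11]
Visit 3 → queue [5, 17, 6, 11]
Visit 5; enqueue 4 → queue [17, 6, 11, 4]
Visit 17 → queue [6, 11, 4]
Visit 6 → queue [11, 4]
Visit 11 → queue [4]
Visit 4 → queue []

Visit order: 14, 12, 13, 16, 2, 7, 8, 10, 15, 1, 9, 3, 5, 17, 6, 11, 4

1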